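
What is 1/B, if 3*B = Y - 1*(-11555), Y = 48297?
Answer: 3/59852 ≈ 5.0124e-5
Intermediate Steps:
B = 59852/3 (B = (48297 - 1*(-11555))/3 = (48297 + 11555)/3 = (⅓)*59852 = 59852/3 ≈ 19951.)
1/B = 1/(59852/3) = 3/59852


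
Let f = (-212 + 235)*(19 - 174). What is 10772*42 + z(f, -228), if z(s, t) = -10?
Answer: 452414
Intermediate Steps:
f = -3565 (f = 23*(-155) = -3565)
10772*42 + z(f, -228) = 10772*42 - 10 = 452424 - 10 = 452414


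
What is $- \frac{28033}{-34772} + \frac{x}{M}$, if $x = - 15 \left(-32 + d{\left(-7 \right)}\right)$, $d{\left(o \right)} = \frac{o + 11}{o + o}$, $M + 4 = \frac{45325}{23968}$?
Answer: $- \frac{134064712623}{585873428} \approx -228.83$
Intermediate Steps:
$M = - \frac{7221}{3424}$ ($M = -4 + \frac{45325}{23968} = -4 + 45325 \cdot \frac{1}{23968} = -4 + \frac{6475}{3424} = - \frac{7221}{3424} \approx -2.1089$)
$d{\left(o \right)} = \frac{11 + o}{2 o}$
$x = \frac{3390}{7}$ ($x = - 15 \left(-32 + \frac{11 - 7}{2 \left(-7\right)}\right) = - 15 \left(-32 + \frac{1}{2} \left(- \frac{1}{7}\right) 4\right) = - 15 \left(-32 - \frac{2}{7}\right) = \left(-15\right) \left(- \frac{226}{7}\right) = \frac{3390}{7} \approx 484.29$)
$- \frac{28033}{-34772} + \frac{x}{M} = - \frac{28033}{-34772} + \frac{3390}{7 \left(- \frac{7221}{3424}\right)} = \left(-28033\right) \left(- \frac{1}{34772}\right) + \frac{3390}{7} \left(- \frac{3424}{7221}\right) = \frac{28033}{34772} - \frac{3869120}{16849} = - \frac{134064712623}{585873428}$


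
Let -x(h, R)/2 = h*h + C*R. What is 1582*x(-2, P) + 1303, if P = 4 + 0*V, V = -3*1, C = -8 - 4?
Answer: 140519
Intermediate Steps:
C = -12
V = -3
P = 4 (P = 4 + 0*(-3) = 4 + 0 = 4)
x(h, R) = -2*h**2 + 24*R (x(h, R) = -2*(h*h - 12*R) = -2*(h**2 - 12*R) = -2*h**2 + 24*R)
1582*x(-2, P) + 1303 = 1582*(-2*(-2)**2 + 24*4) + 1303 = 1582*(-2*4 + 96) + 1303 = 1582*(-8 + 96) + 1303 = 1582*88 + 1303 = 139216 + 1303 = 140519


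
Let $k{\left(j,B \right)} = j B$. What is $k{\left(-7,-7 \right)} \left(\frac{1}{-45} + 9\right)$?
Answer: $\frac{19796}{45} \approx 439.91$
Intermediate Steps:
$k{\left(j,B \right)} = B j$
$k{\left(-7,-7 \right)} \left(\frac{1}{-45} + 9\right) = \left(-7\right) \left(-7\right) \left(\frac{1}{-45} + 9\right) = 49 \left(- \frac{1}{45} + 9\right) = 49 \cdot \frac{404}{45} = \frac{19796}{45}$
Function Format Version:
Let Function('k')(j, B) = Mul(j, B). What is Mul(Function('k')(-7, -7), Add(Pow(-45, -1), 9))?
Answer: Rational(19796, 45) ≈ 439.91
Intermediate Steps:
Function('k')(j, B) = Mul(B, j)
Mul(Function('k')(-7, -7), Add(Pow(-45, -1), 9)) = Mul(Mul(-7, -7), Add(Pow(-45, -1), 9)) = Mul(49, Add(Rational(-1, 45), 9)) = Mul(49, Rational(404, 45)) = Rational(19796, 45)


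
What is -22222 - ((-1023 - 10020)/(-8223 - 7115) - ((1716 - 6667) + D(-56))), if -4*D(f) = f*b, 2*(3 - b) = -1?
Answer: -416038955/15338 ≈ -27125.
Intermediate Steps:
b = 7/2 (b = 3 - 1/2*(-1) = 3 + 1/2 = 7/2 ≈ 3.5000)
D(f) = -7*f/8 (D(f) = -f*7/(4*2) = -7*f/8)
-22222 - ((-1023 - 10020)/(-8223 - 7115) - ((1716 - 6667) + D(-56))) = -22222 - ((-1023 - 10020)/(-8223 - 7115) - ((1716 - 6667) - 7/8*(-56))) = -22222 - (-11043/(-15338) - (-4951 + 49)) = -22222 - (-11043*(-1/15338) - 1*(-4902)) = -22222 - (11043/15338 + 4902) = -22222 - 1*75197919/15338 = -22222 - 75197919/15338 = -416038955/15338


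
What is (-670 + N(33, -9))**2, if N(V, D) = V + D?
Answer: 417316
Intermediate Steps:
N(V, D) = D + V
(-670 + N(33, -9))**2 = (-670 + (-9 + 33))**2 = (-670 + 24)**2 = (-646)**2 = 417316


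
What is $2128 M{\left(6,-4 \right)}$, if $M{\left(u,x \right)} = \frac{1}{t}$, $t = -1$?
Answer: $-2128$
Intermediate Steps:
$M{\left(u,x \right)} = -1$ ($M{\left(u,x \right)} = \frac{1}{-1} = -1$)
$2128 M{\left(6,-4 \right)} = 2128 \left(-1\right) = -2128$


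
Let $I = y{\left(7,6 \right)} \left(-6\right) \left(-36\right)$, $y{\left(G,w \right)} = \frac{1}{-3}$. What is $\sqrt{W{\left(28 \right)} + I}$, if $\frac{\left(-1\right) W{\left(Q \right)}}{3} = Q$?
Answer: $2 i \sqrt{39} \approx 12.49 i$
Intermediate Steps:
$y{\left(G,w \right)} = - \frac{1}{3}$
$W{\left(Q \right)} = - 3 Q$
$I = -72$ ($I = \left(- \frac{1}{3}\right) \left(-6\right) \left(-36\right) = 2 \left(-36\right) = -72$)
$\sqrt{W{\left(28 \right)} + I} = \sqrt{\left(-3\right) 28 - 72} = \sqrt{-84 - 72} = \sqrt{-156} = 2 i \sqrt{39}$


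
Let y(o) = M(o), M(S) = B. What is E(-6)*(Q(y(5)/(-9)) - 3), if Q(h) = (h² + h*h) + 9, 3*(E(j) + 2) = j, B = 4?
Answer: -2072/81 ≈ -25.580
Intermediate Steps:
E(j) = -2 + j/3
M(S) = 4
y(o) = 4
Q(h) = 9 + 2*h² (Q(h) = (h² + h²) + 9 = 2*h² + 9 = 9 + 2*h²)
E(-6)*(Q(y(5)/(-9)) - 3) = (-2 + (⅓)*(-6))*((9 + 2*(4/(-9))²) - 3) = (-2 - 2)*((9 + 2*(4*(-⅑))²) - 3) = -4*((9 + 2*(-4/9)²) - 3) = -4*((9 + 2*(16/81)) - 3) = -4*((9 + 32/81) - 3) = -4*(761/81 - 3) = -4*518/81 = -2072/81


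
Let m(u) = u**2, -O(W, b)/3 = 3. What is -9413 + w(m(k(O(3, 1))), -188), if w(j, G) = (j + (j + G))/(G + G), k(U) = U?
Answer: -1769631/188 ≈ -9412.9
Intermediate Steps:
O(W, b) = -9 (O(W, b) = -3*3 = -9)
w(j, G) = (G + 2*j)/(2*G) (w(j, G) = (j + (G + j))/((2*G)) = (G + 2*j)*(1/(2*G)) = (G + 2*j)/(2*G))
-9413 + w(m(k(O(3, 1))), -188) = -9413 + ((-9)**2 + (1/2)*(-188))/(-188) = -9413 - (81 - 94)/188 = -9413 - 1/188*(-13) = -9413 + 13/188 = -1769631/188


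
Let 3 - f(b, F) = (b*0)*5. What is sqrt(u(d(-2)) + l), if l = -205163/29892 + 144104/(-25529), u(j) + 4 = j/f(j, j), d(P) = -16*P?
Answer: 45*I*sqrt(339022515)/342818 ≈ 2.4169*I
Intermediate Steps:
f(b, F) = 3 (f(b, F) = 3 - b*0*5 = 3 - 0*5 = 3 - 1*0 = 3 + 0 = 3)
u(j) = -4 + j/3
l = -180097415/14398356 (l = -205163*1/29892 + 144104*(-1/25529) = -3871/564 - 144104/25529 = -180097415/14398356 ≈ -12.508)
sqrt(u(d(-2)) + l) = sqrt((-4 + (-16*(-2))/3) - 180097415/14398356) = sqrt((-4 + (1/3)*32) - 180097415/14398356) = sqrt((-4 + 32/3) - 180097415/14398356) = sqrt(20/3 - 180097415/14398356) = sqrt(-28036125/4799452) = 45*I*sqrt(339022515)/342818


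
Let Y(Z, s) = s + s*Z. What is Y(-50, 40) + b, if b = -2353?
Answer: -4313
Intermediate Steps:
Y(Z, s) = s + Z*s
Y(-50, 40) + b = 40*(1 - 50) - 2353 = 40*(-49) - 2353 = -1960 - 2353 = -4313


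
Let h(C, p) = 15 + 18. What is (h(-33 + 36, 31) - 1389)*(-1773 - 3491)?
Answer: 7137984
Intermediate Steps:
h(C, p) = 33
(h(-33 + 36, 31) - 1389)*(-1773 - 3491) = (33 - 1389)*(-1773 - 3491) = -1356*(-5264) = 7137984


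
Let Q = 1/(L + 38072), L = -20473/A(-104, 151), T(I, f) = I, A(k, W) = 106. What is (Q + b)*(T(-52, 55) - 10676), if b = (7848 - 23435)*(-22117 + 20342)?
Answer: -1191742440084789768/4015159 ≈ -2.9681e+11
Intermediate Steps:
b = 27666925 (b = -15587*(-1775) = 27666925)
L = -20473/106 ≈ -193.14
Q = 106/4015159 (Q = 1/(-20473/106 + 38072) = 1/(4015159/106) = 106/4015159 ≈ 2.6400e-5)
(Q + b)*(T(-52, 55) - 10676) = (106/4015159 + 27666925)*(-52 - 10676) = (111087102916181/4015159)*(-10728) = -1191742440084789768/4015159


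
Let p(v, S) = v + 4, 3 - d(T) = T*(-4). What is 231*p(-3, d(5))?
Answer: 231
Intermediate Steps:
d(T) = 3 + 4*T (d(T) = 3 - T*(-4) = 3 - (-4)*T = 3 + 4*T)
p(v, S) = 4 + v
231*p(-3, d(5)) = 231*(4 - 3) = 231*1 = 231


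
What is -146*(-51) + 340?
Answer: 7786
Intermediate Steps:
-146*(-51) + 340 = 7446 + 340 = 7786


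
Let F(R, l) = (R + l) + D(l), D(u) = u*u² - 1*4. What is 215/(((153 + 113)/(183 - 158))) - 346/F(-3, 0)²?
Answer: 24477/1862 ≈ 13.146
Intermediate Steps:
D(u) = -4 + u³ (D(u) = u³ - 4 = -4 + u³)
F(R, l) = -4 + R + l + l³ (F(R, l) = (R + l) + (-4 + l³) = -4 + R + l + l³)
215/(((153 + 113)/(183 - 158))) - 346/F(-3, 0)² = 215/(((153 + 113)/(183 - 158))) - 346/(-4 - 3 + 0 + 0³)² = 215/((266/25)) - 346/(-4 - 3 + 0 + 0)² = 215/((266*(1/25))) - 346/((-7)²) = 215/(266/25) - 346/49 = 215*(25/266) - 346*1/49 = 5375/266 - 346/49 = 24477/1862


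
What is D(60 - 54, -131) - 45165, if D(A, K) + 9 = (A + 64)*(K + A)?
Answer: -53924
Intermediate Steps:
D(A, K) = -9 + (64 + A)*(A + K) (D(A, K) = -9 + (A + 64)*(K + A) = -9 + (64 + A)*(A + K))
D(60 - 54, -131) - 45165 = (-9 + (60 - 54)**2 + 64*(60 - 54) + 64*(-131) + (60 - 54)*(-131)) - 45165 = (-9 + 6**2 + 64*6 - 8384 + 6*(-131)) - 45165 = (-9 + 36 + 384 - 8384 - 786) - 45165 = -8759 - 45165 = -53924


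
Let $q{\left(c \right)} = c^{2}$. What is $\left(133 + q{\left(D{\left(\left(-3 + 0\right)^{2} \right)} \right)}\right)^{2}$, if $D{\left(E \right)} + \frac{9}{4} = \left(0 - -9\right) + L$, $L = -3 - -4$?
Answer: $\frac{9541921}{256} \approx 37273.0$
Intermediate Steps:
$L = 1$ ($L = -3 + 4 = 1$)
$D{\left(E \right)} = \frac{31}{4}$ ($D{\left(E \right)} = - \frac{9}{4} + \left(\left(0 - -9\right) + 1\right) = - \frac{9}{4} + \left(\left(0 + 9\right) + 1\right) = - \frac{9}{4} + \left(9 + 1\right) = - \frac{9}{4} + 10 = \frac{31}{4}$)
$\left(133 + q{\left(D{\left(\left(-3 + 0\right)^{2} \right)} \right)}\right)^{2} = \left(133 + \left(\frac{31}{4}\right)^{2}\right)^{2} = \left(133 + \frac{961}{16}\right)^{2} = \left(\frac{3089}{16}\right)^{2} = \frac{9541921}{256}$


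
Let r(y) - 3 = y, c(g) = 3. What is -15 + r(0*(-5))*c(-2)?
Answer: -6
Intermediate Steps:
r(y) = 3 + y
-15 + r(0*(-5))*c(-2) = -15 + (3 + 0*(-5))*3 = -15 + (3 + 0)*3 = -15 + 3*3 = -15 + 9 = -6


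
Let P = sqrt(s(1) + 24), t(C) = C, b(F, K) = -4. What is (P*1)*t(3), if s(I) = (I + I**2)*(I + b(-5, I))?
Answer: 9*sqrt(2) ≈ 12.728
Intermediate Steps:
s(I) = (-4 + I)*(I + I**2) (s(I) = (I + I**2)*(I - 4) = (I + I**2)*(-4 + I) = (-4 + I)*(I + I**2))
P = 3*sqrt(2) (P = sqrt(1*(-4 + 1**2 - 3*1) + 24) = sqrt(1*(-4 + 1 - 3) + 24) = sqrt(1*(-6) + 24) = sqrt(-6 + 24) = sqrt(18) = 3*sqrt(2) ≈ 4.2426)
(P*1)*t(3) = ((3*sqrt(2))*1)*3 = (3*sqrt(2))*3 = 9*sqrt(2)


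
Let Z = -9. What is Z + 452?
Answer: 443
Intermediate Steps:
Z + 452 = -9 + 452 = 443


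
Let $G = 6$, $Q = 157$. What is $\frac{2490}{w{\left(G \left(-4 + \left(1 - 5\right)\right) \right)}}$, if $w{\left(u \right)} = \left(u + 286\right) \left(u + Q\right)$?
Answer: $\frac{1245}{12971} \approx 0.095983$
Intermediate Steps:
$w{\left(u \right)} = \left(157 + u\right) \left(286 + u\right)$ ($w{\left(u \right)} = \left(u + 286\right) \left(u + 157\right) = \left(286 + u\right) \left(157 + u\right) = \left(157 + u\right) \left(286 + u\right)$)
$\frac{2490}{w{\left(G \left(-4 + \left(1 - 5\right)\right) \right)}} = \frac{2490}{44902 + \left(6 \left(-4 + \left(1 - 5\right)\right)\right)^{2} + 443 \cdot 6 \left(-4 + \left(1 - 5\right)\right)} = \frac{2490}{44902 + \left(6 \left(-4 - 4\right)\right)^{2} + 443 \cdot 6 \left(-4 - 4\right)} = \frac{2490}{44902 + \left(6 \left(-8\right)\right)^{2} + 443 \cdot 6 \left(-8\right)} = \frac{2490}{44902 + \left(-48\right)^{2} + 443 \left(-48\right)} = \frac{2490}{44902 + 2304 - 21264} = \frac{2490}{25942} = 2490 \cdot \frac{1}{25942} = \frac{1245}{12971}$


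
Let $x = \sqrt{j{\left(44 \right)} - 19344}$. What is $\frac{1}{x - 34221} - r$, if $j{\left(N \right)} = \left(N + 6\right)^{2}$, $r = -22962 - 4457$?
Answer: $\frac{32110217714794}{1171093685} - \frac{2 i \sqrt{4211}}{1171093685} \approx 27419.0 - 1.1082 \cdot 10^{-7} i$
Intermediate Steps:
$r = -27419$
$j{\left(N \right)} = \left(6 + N\right)^{2}$
$x = 2 i \sqrt{4211}$ ($x = \sqrt{\left(6 + 44\right)^{2} - 19344} = \sqrt{50^{2} - 19344} = \sqrt{2500 - 19344} = \sqrt{-16844} = 2 i \sqrt{4211} \approx 129.78 i$)
$\frac{1}{x - 34221} - r = \frac{1}{2 i \sqrt{4211} - 34221} - -27419 = \frac{1}{2 i \sqrt{4211} - 34221} + 27419 = \frac{1}{-34221 + 2 i \sqrt{4211}} + 27419 = 27419 + \frac{1}{-34221 + 2 i \sqrt{4211}}$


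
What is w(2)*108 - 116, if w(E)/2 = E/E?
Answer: 100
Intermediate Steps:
w(E) = 2 (w(E) = 2*(E/E) = 2*1 = 2)
w(2)*108 - 116 = 2*108 - 116 = 216 - 116 = 100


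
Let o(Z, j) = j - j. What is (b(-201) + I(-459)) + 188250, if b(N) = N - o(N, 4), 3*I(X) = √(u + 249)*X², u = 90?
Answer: 188049 + 70227*√339 ≈ 1.4811e+6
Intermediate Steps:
o(Z, j) = 0
I(X) = √339*X²/3 (I(X) = (√(90 + 249)*X²)/3 = (√339*X²)/3 = √339*X²/3)
b(N) = N (b(N) = N - 1*0 = N + 0 = N)
(b(-201) + I(-459)) + 188250 = (-201 + (⅓)*√339*(-459)²) + 188250 = (-201 + (⅓)*√339*210681) + 188250 = (-201 + 70227*√339) + 188250 = 188049 + 70227*√339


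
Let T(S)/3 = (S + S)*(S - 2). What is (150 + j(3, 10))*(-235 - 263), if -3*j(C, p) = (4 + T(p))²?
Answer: 38811796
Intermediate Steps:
T(S) = 6*S*(-2 + S) (T(S) = 3*((S + S)*(S - 2)) = 3*((2*S)*(-2 + S)) = 3*(2*S*(-2 + S)) = 6*S*(-2 + S))
j(C, p) = -(4 + 6*p*(-2 + p))²/3
(150 + j(3, 10))*(-235 - 263) = (150 - 4*(2 + 3*10*(-2 + 10))²/3)*(-235 - 263) = (150 - 4*(2 + 3*10*8)²/3)*(-498) = (150 - 4*(2 + 240)²/3)*(-498) = (150 - 4/3*242²)*(-498) = (150 - 4/3*58564)*(-498) = (150 - 234256/3)*(-498) = -233806/3*(-498) = 38811796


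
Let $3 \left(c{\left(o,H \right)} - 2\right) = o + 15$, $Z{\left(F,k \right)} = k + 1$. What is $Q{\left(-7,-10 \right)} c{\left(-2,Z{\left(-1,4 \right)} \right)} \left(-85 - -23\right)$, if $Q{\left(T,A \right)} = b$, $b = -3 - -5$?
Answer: $- \frac{2356}{3} \approx -785.33$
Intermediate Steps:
$Z{\left(F,k \right)} = 1 + k$
$b = 2$ ($b = -3 + 5 = 2$)
$c{\left(o,H \right)} = 7 + \frac{o}{3}$ ($c{\left(o,H \right)} = 2 + \frac{o + 15}{3} = 2 + \frac{15 + o}{3} = 2 + \left(5 + \frac{o}{3}\right) = 7 + \frac{o}{3}$)
$Q{\left(T,A \right)} = 2$
$Q{\left(-7,-10 \right)} c{\left(-2,Z{\left(-1,4 \right)} \right)} \left(-85 - -23\right) = 2 \left(7 + \frac{1}{3} \left(-2\right)\right) \left(-85 - -23\right) = 2 \left(7 - \frac{2}{3}\right) \left(-85 + 23\right) = 2 \cdot \frac{19}{3} \left(-62\right) = \frac{38}{3} \left(-62\right) = - \frac{2356}{3}$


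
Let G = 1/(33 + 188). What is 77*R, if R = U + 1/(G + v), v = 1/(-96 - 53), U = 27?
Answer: -2385845/72 ≈ -33137.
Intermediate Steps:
G = 1/221 ≈ 0.0045249
v = -1/149 (v = 1/(-149) = -1/149 ≈ -0.0067114)
R = -30985/72 (R = 27 + 1/(1/221 - 1/149) = 27 + 1/(-72/32929) = 27 - 32929/72 = -30985/72 ≈ -430.35)
77*R = 77*(-30985/72) = -2385845/72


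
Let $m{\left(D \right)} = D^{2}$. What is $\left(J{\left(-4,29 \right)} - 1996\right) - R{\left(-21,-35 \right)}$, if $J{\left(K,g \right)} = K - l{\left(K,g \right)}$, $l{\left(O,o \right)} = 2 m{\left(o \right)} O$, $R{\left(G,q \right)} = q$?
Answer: $4763$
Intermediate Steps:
$l{\left(O,o \right)} = 2 O o^{2}$ ($l{\left(O,o \right)} = 2 o^{2} O = 2 O o^{2}$)
$J{\left(K,g \right)} = K - 2 K g^{2}$
$\left(J{\left(-4,29 \right)} - 1996\right) - R{\left(-21,-35 \right)} = \left(- 4 \left(1 - 2 \cdot 29^{2}\right) - 1996\right) - -35 = \left(- 4 \left(1 - 1682\right) - 1996\right) + 35 = \left(\left(-4\right) \left(-1681\right) - 1996\right) + 35 = \left(6724 - 1996\right) + 35 = 4728 + 35 = 4763$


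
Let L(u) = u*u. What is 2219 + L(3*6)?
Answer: 2543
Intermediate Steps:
L(u) = u²
2219 + L(3*6) = 2219 + (3*6)² = 2219 + 18² = 2219 + 324 = 2543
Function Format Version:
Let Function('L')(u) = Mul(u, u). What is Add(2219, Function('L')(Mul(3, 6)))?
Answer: 2543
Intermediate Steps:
Function('L')(u) = Pow(u, 2)
Add(2219, Function('L')(Mul(3, 6))) = Add(2219, Pow(Mul(3, 6), 2)) = Add(2219, Pow(18, 2)) = Add(2219, 324) = 2543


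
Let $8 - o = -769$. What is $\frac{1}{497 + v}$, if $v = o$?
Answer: $\frac{1}{1274} \approx 0.00078493$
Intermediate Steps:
$o = 777$ ($o = 8 - -769 = 8 + 769 = 777$)
$v = 777$
$\frac{1}{497 + v} = \frac{1}{497 + 777} = \frac{1}{1274}$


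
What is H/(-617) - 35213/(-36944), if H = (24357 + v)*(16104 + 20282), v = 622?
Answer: -33577858741515/22794448 ≈ -1.4731e+6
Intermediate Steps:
H = 908885894 (H = (24357 + 622)*(16104 + 20282) = 24979*36386 = 908885894)
H/(-617) - 35213/(-36944) = 908885894/(-617) - 35213/(-36944) = 908885894*(-1/617) - 35213*(-1/36944) = -908885894/617 + 35213/36944 = -33577858741515/22794448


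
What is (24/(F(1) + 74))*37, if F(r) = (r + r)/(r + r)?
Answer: 296/25 ≈ 11.840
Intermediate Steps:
F(r) = 1 (F(r) = (2*r)/((2*r)) = (2*r)*(1/(2*r)) = 1)
(24/(F(1) + 74))*37 = (24/(1 + 74))*37 = (24/75)*37 = ((1/75)*24)*37 = (8/25)*37 = 296/25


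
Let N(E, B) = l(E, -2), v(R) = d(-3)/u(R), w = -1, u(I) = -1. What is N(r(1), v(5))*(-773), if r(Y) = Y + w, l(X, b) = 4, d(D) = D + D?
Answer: -3092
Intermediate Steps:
d(D) = 2*D
v(R) = 6 (v(R) = (2*(-3))/(-1) = -6*(-1) = 6)
r(Y) = -1 + Y (r(Y) = Y - 1 = -1 + Y)
N(E, B) = 4
N(r(1), v(5))*(-773) = 4*(-773) = -3092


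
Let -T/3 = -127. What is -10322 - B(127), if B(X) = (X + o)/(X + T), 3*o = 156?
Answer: -5243755/508 ≈ -10322.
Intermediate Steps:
T = 381 (T = -3*(-127) = 381)
o = 52 (o = (1/3)*156 = 52)
B(X) = (52 + X)/(381 + X) (B(X) = (X + 52)/(X + 381) = (52 + X)/(381 + X))
-10322 - B(127) = -10322 - (52 + 127)/(381 + 127) = -10322 - 179/508 = -5243755/508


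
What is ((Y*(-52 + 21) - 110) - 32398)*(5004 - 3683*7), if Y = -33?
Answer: 654163845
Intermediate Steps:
((Y*(-52 + 21) - 110) - 32398)*(5004 - 3683*7) = ((-33*(-52 + 21) - 110) - 32398)*(5004 - 3683*7) = ((-33*(-31) - 110) - 32398)*(5004 - 25781) = ((1023 - 110) - 32398)*(-20777) = (913 - 32398)*(-20777) = -31485*(-20777) = 654163845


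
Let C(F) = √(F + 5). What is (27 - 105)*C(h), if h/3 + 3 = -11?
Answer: -78*I*√37 ≈ -474.46*I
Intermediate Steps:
h = -42 (h = -9 + 3*(-11) = -9 - 33 = -42)
C(F) = √(5 + F)
(27 - 105)*C(h) = (27 - 105)*√(5 - 42) = -78*I*√37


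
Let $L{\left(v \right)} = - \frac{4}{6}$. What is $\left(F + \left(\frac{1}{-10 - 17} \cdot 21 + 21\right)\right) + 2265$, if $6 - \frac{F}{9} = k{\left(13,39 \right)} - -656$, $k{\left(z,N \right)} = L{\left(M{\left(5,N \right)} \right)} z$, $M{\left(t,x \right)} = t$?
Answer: $- \frac{31381}{9} \approx -3486.8$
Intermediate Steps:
$L{\left(v \right)} = - \frac{2}{3}$ ($L{\left(v \right)} = \left(-4\right) \frac{1}{6} = - \frac{2}{3}$)
$k{\left(z,N \right)} = - \frac{2 z}{3}$
$F = -5772$ ($F = 54 - 9 \left(\left(- \frac{2}{3}\right) 13 - -656\right) = 54 - 9 \left(- \frac{26}{3} + 656\right) = 54 - 5826 = -5772$)
$\left(F + \left(\frac{1}{-10 - 17} \cdot 21 + 21\right)\right) + 2265 = \left(-5772 + \left(\frac{1}{-10 - 17} \cdot 21 + 21\right)\right) + 2265 = \left(-5772 + \left(\frac{1}{-27} \cdot 21 + 21\right)\right) + 2265 = \left(-5772 + \left(\left(- \frac{1}{27}\right) 21 + 21\right)\right) + 2265 = \left(-5772 + \left(- \frac{7}{9} + 21\right)\right) + 2265 = \left(-5772 + \frac{182}{9}\right) + 2265 = - \frac{51766}{9} + 2265 = - \frac{31381}{9}$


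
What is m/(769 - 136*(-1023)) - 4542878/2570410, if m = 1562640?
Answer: 1690545239417/179796323885 ≈ 9.4026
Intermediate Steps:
m/(769 - 136*(-1023)) - 4542878/2570410 = 1562640/(769 - 136*(-1023)) - 4542878/2570410 = 1562640/(769 + 139128) - 4542878*1/2570410 = 1562640/139897 - 2271439/1285205 = 1690545239417/179796323885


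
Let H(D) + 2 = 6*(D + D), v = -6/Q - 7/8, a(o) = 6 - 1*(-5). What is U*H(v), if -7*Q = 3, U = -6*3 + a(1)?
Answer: -2177/2 ≈ -1088.5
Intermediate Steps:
a(o) = 11 (a(o) = 6 + 5 = 11)
U = -7 (U = -6*3 + 11 = -18 + 11 = -7)
Q = -3/7 (Q = -1/7*3 = -3/7 ≈ -0.42857)
v = 105/8 (v = -6/(-3/7) - 7/8 = -6*(-7/3) - 7*1/8 = 14 - 7/8 = 105/8 ≈ 13.125)
H(D) = -2 + 12*D (H(D) = -2 + 6*(D + D) = -2 + 6*(2*D) = -2 + 12*D)
U*H(v) = -7*(-2 + 12*(105/8)) = -7*(-2 + 315/2) = -7*311/2 = -2177/2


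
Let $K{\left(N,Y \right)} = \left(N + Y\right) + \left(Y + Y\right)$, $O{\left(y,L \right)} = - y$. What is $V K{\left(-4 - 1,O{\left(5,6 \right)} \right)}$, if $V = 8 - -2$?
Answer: $-200$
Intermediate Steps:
$V = 10$ ($V = 8 + 2 = 10$)
$K{\left(N,Y \right)} = N + 3 Y$ ($K{\left(N,Y \right)} = \left(N + Y\right) + 2 Y = N + 3 Y$)
$V K{\left(-4 - 1,O{\left(5,6 \right)} \right)} = 10 \left(\left(-4 - 1\right) + 3 \left(\left(-1\right) 5\right)\right) = 10 \left(\left(-4 - 1\right) + 3 \left(-5\right)\right) = 10 \left(-5 - 15\right) = 10 \left(-20\right) = -200$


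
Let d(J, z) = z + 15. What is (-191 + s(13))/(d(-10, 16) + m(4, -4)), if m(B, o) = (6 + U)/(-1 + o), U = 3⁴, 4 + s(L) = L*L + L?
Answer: -65/68 ≈ -0.95588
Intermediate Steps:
s(L) = -4 + L + L² (s(L) = -4 + (L*L + L) = -4 + (L² + L) = -4 + (L + L²) = -4 + L + L²)
d(J, z) = 15 + z
U = 81
m(B, o) = 87/(-1 + o) (m(B, o) = (6 + 81)/(-1 + o) = 87/(-1 + o))
(-191 + s(13))/(d(-10, 16) + m(4, -4)) = (-191 + (-4 + 13 + 13²))/((15 + 16) + 87/(-1 - 4)) = (-191 + (-4 + 13 + 169))/(31 + 87/(-5)) = (-191 + 178)/(31 + 87*(-⅕)) = -13/(31 - 87/5) = -13/68/5 = -13*5/68 = -65/68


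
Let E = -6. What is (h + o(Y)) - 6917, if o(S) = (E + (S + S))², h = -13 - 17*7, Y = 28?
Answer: -4549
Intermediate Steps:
h = -132 (h = -13 - 119 = -132)
o(S) = (-6 + 2*S)² (o(S) = (-6 + (S + S))² = (-6 + 2*S)²)
(h + o(Y)) - 6917 = (-132 + 4*(-3 + 28)²) - 6917 = (-132 + 4*25²) - 6917 = (-132 + 4*625) - 6917 = (-132 + 2500) - 6917 = 2368 - 6917 = -4549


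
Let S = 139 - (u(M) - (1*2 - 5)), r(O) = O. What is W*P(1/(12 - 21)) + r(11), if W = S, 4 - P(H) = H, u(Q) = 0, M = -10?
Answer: 5131/9 ≈ 570.11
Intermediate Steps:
P(H) = 4 - H
S = 136 (S = 139 - (0 - (1*2 - 5)) = 139 - (0 - (2 - 5)) = 139 - (0 - 1*(-3)) = 139 - (0 + 3) = 139 - 1*3 = 139 - 3 = 136)
W = 136
W*P(1/(12 - 21)) + r(11) = 136*(4 - 1/(12 - 21)) + 11 = 136*(4 - 1/(-9)) + 11 = 136*(4 - 1*(-⅑)) + 11 = 136*(4 + ⅑) + 11 = 136*(37/9) + 11 = 5032/9 + 11 = 5131/9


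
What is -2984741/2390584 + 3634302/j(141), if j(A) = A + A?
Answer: 1447877085901/112357448 ≈ 12886.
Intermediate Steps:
j(A) = 2*A
-2984741/2390584 + 3634302/j(141) = -2984741/2390584 + 3634302/((2*141)) = -2984741*1/2390584 + 3634302/282 = -2984741/2390584 + 3634302*(1/282) = -2984741/2390584 + 605717/47 = 1447877085901/112357448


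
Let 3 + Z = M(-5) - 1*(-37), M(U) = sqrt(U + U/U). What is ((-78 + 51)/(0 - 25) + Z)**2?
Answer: 766629/625 + 3508*I/25 ≈ 1226.6 + 140.32*I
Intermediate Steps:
M(U) = sqrt(1 + U) (M(U) = sqrt(U + 1) = sqrt(1 + U))
Z = 34 + 2*I (Z = -3 + (sqrt(1 - 5) - 1*(-37)) = -3 + (sqrt(-4) + 37) = -3 + (2*I + 37) = -3 + (37 + 2*I) = 34 + 2*I ≈ 34.0 + 2.0*I)
((-78 + 51)/(0 - 25) + Z)**2 = ((-78 + 51)/(0 - 25) + (34 + 2*I))**2 = (-27/(-25) + (34 + 2*I))**2 = (-27*(-1/25) + (34 + 2*I))**2 = (27/25 + (34 + 2*I))**2 = (877/25 + 2*I)**2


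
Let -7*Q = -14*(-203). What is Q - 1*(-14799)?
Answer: 14393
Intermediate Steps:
Q = -406 (Q = -(-2)*(-203) = -⅐*2842 = -406)
Q - 1*(-14799) = -406 - 1*(-14799) = -406 + 14799 = 14393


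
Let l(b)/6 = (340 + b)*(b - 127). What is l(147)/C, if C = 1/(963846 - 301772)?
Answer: 38691604560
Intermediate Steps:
C = 1/662074 ≈ 1.5104e-6
l(b) = 6*(-127 + b)*(340 + b) (l(b) = 6*((340 + b)*(b - 127)) = 6*((340 + b)*(-127 + b)) = 6*((-127 + b)*(340 + b)) = 6*(-127 + b)*(340 + b))
l(147)/C = (-259080 + 6*147**2 + 1278*147)/(1/662074) = (-259080 + 6*21609 + 187866)*662074 = (-259080 + 129654 + 187866)*662074 = 58440*662074 = 38691604560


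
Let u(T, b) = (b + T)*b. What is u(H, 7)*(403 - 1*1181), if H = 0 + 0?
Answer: -38122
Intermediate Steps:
H = 0
u(T, b) = b*(T + b) (u(T, b) = (T + b)*b = b*(T + b))
u(H, 7)*(403 - 1*1181) = (7*(0 + 7))*(403 - 1*1181) = (7*7)*(403 - 1181) = 49*(-778) = -38122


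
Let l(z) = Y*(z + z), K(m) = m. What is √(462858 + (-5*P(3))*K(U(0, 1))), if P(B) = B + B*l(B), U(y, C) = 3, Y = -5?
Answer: 31*√483 ≈ 681.29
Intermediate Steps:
l(z) = -10*z (l(z) = -5*(z + z) = -10*z)
P(B) = B - 10*B² (P(B) = B + B*(-10*B) = B - 10*B²)
√(462858 + (-5*P(3))*K(U(0, 1))) = √(462858 - 15*(1 - 10*3)*3) = √(462858 - 15*(1 - 30)*3) = √(462858 - 15*(-29)*3) = √(462858 - 5*(-87)*3) = √(462858 + 435*3) = √(462858 + 1305) = √464163 = 31*√483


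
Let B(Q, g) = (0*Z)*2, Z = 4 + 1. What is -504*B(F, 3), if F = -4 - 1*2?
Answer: 0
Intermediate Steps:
F = -6 (F = -4 - 2 = -6)
Z = 5
B(Q, g) = 0 (B(Q, g) = (0*5)*2 = 0*2 = 0)
-504*B(F, 3) = -504*0 = 0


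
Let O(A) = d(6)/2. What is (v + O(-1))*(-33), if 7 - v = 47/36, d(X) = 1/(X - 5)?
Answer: -2453/12 ≈ -204.42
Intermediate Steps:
d(X) = 1/(-5 + X)
v = 205/36 (v = 7 - 47/36 = 205/36 ≈ 5.6944)
O(A) = ½ (O(A) = 1/((-5 + 6)*2) = (½)/1 = 1*(½) = ½)
(v + O(-1))*(-33) = (205/36 + ½)*(-33) = (223/36)*(-33) = -2453/12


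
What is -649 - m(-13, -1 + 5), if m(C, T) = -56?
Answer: -593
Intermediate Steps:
-649 - m(-13, -1 + 5) = -649 - 1*(-56) = -649 + 56 = -593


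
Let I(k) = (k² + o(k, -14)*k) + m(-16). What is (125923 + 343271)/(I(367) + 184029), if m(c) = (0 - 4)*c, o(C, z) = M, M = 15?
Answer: 469194/324287 ≈ 1.4468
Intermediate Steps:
o(C, z) = 15
m(c) = -4*c
I(k) = 64 + k² + 15*k (I(k) = (k² + 15*k) - 4*(-16) = (k² + 15*k) + 64 = 64 + k² + 15*k)
(125923 + 343271)/(I(367) + 184029) = (125923 + 343271)/((64 + 367² + 15*367) + 184029) = 469194/((64 + 134689 + 5505) + 184029) = 469194/(140258 + 184029) = 469194/324287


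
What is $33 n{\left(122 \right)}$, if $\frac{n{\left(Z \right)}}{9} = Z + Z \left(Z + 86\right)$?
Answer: $7572906$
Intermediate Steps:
$n{\left(Z \right)} = 9 Z + 9 Z \left(86 + Z\right)$ ($n{\left(Z \right)} = 9 \left(Z + Z \left(Z + 86\right)\right) = 9 \left(Z + Z \left(86 + Z\right)\right) = 9 Z + 9 Z \left(86 + Z\right)$)
$33 n{\left(122 \right)} = 33 \cdot 9 \cdot 122 \left(87 + 122\right) = 33 \cdot 9 \cdot 122 \cdot 209 = 33 \cdot 229482 = 7572906$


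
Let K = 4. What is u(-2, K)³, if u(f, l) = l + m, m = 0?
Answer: 64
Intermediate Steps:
u(f, l) = l (u(f, l) = l + 0 = l)
u(-2, K)³ = 4³ = 64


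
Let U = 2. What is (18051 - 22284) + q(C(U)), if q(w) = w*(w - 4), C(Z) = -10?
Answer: -4093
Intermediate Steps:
q(w) = w*(-4 + w)
(18051 - 22284) + q(C(U)) = (18051 - 22284) - 10*(-4 - 10) = -4233 - 10*(-14) = -4233 + 140 = -4093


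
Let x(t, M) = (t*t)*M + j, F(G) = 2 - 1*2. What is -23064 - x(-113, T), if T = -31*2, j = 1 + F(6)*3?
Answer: 768613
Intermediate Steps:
F(G) = 0 (F(G) = 2 - 2 = 0)
j = 1 (j = 1 + 0*3 = 1 + 0 = 1)
T = -62
x(t, M) = 1 + M*t² (x(t, M) = (t*t)*M + 1 = t²*M + 1 = M*t² + 1 = 1 + M*t²)
-23064 - x(-113, T) = -23064 - (1 - 62*(-113)²) = -23064 - (1 - 62*12769) = -23064 - (1 - 791678) = -23064 - 1*(-791677) = -23064 + 791677 = 768613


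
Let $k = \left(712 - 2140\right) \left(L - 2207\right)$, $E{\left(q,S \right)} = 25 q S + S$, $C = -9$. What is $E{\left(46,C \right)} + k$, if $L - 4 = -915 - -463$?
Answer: $3780981$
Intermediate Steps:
$E{\left(q,S \right)} = S + 25 S q$ ($E{\left(q,S \right)} = 25 S q + S = S + 25 S q$)
$L = -448$ ($L = 4 - 452 = -448$)
$k = 3791340$ ($k = \left(712 - 2140\right) \left(-448 - 2207\right) = \left(-1428\right) \left(-2655\right) = 3791340$)
$E{\left(46,C \right)} + k = - 9 \left(1 + 25 \cdot 46\right) + 3791340 = - 9 \left(1 + 1150\right) + 3791340 = \left(-9\right) 1151 + 3791340 = -10359 + 3791340 = 3780981$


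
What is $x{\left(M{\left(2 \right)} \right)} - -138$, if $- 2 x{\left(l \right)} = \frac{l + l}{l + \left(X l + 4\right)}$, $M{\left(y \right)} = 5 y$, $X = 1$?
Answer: $\frac{1651}{12} \approx 137.58$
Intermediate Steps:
$x{\left(l \right)} = - \frac{l}{4 + 2 l}$ ($x{\left(l \right)} = - \frac{\left(l + l\right) \frac{1}{l + \left(1 l + 4\right)}}{2} = - \frac{2 l \frac{1}{l + \left(l + 4\right)}}{2} = - \frac{2 l \frac{1}{l + \left(4 + l\right)}}{2} = - \frac{2 l \frac{1}{4 + 2 l}}{2} = - \frac{l}{4 + 2 l}$)
$x{\left(M{\left(2 \right)} \right)} - -138 = - \frac{5 \cdot 2}{4 + 2 \cdot 5 \cdot 2} - -138 = \left(-1\right) 10 \frac{1}{4 + 2 \cdot 10} + 138 = \left(-1\right) 10 \frac{1}{4 + 20} + 138 = \left(-1\right) 10 \cdot \frac{1}{24} + 138 = - \frac{5}{12} + 138 = \frac{1651}{12}$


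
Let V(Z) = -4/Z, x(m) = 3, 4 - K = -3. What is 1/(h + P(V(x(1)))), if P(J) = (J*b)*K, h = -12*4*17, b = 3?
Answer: -1/844 ≈ -0.0011848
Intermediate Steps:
K = 7 (K = 4 - 1*(-3) = 4 + 3 = 7)
h = -816 (h = -48*17 = -816)
P(J) = 21*J (P(J) = (J*3)*7 = (3*J)*7 = 21*J)
1/(h + P(V(x(1)))) = 1/(-816 + 21*(-4/3)) = 1/(-816 - 28) = 1/(-844) = -1/844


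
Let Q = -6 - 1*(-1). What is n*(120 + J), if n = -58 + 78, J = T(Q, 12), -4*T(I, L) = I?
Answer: 2425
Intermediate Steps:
Q = -5 (Q = -6 + 1 = -5)
T(I, L) = -I/4
J = 5/4 (J = -¼*(-5) = 5/4 ≈ 1.2500)
n = 20
n*(120 + J) = 20*(120 + 5/4) = 20*(485/4) = 2425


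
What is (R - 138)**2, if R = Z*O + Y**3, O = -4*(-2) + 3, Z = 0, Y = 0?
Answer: 19044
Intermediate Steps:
O = 11 (O = 8 + 3 = 11)
R = 0 (R = 0*11 + 0**3 = 0 + 0 = 0)
(R - 138)**2 = (0 - 138)**2 = (-138)**2 = 19044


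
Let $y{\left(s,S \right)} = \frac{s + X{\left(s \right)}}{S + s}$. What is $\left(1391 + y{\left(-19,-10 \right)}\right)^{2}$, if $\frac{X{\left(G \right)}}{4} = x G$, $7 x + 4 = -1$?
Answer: $\frac{79595079876}{41209} \approx 1.9315 \cdot 10^{6}$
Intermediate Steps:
$x = - \frac{5}{7}$ ($x = - \frac{4}{7} + \frac{1}{7} \left(-1\right) = - \frac{4}{7} - \frac{1}{7} = - \frac{5}{7} \approx -0.71429$)
$X{\left(G \right)} = - \frac{20 G}{7}$ ($X{\left(G \right)} = 4 \left(- \frac{5 G}{7}\right) = - \frac{20 G}{7}$)
$y{\left(s,S \right)} = - \frac{13 s}{7 \left(S + s\right)}$ ($y{\left(s,S \right)} = \frac{s - \frac{20 s}{7}}{S + s} = \frac{\left(- \frac{13}{7}\right) s}{S + s} = - \frac{13 s}{7 \left(S + s\right)}$)
$\left(1391 + y{\left(-19,-10 \right)}\right)^{2} = \left(1391 - - \frac{247}{7 \left(-10\right) + 7 \left(-19\right)}\right)^{2} = \left(1391 - - \frac{247}{-70 - 133}\right)^{2} = \left(1391 - - \frac{247}{-203}\right)^{2} = \left(1391 - \left(-247\right) \left(- \frac{1}{203}\right)\right)^{2} = \left(1391 - \frac{247}{203}\right)^{2} = \left(\frac{282126}{203}\right)^{2} = \frac{79595079876}{41209}$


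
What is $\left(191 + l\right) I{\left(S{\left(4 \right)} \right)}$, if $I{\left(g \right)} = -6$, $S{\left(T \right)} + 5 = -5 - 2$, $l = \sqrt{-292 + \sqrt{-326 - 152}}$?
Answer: $-1146 - 6 \sqrt{-292 + i \sqrt{478}} \approx -1149.8 - 102.6 i$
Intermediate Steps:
$l = \sqrt{-292 + i \sqrt{478}}$ ($l = \sqrt{-292 + \sqrt{-478}} = \sqrt{-292 + i \sqrt{478}} \approx 0.63928 + 17.1 i$)
$S{\left(T \right)} = -12$ ($S{\left(T \right)} = -5 - 7 = -12$)
$\left(191 + l\right) I{\left(S{\left(4 \right)} \right)} = \left(191 + \sqrt{-292 + i \sqrt{478}}\right) \left(-6\right) = -1146 - 6 \sqrt{-292 + i \sqrt{478}}$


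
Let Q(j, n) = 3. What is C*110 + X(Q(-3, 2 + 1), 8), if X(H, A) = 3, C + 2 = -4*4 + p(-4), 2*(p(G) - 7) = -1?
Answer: -1262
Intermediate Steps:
p(G) = 13/2 (p(G) = 7 + (½)*(-1) = 7 - ½ = 13/2)
C = -23/2 (C = -2 + (-4*4 + 13/2) = -2 + (-16 + 13/2) = -2 - 19/2 = -23/2 ≈ -11.500)
C*110 + X(Q(-3, 2 + 1), 8) = -23/2*110 + 3 = -1265 + 3 = -1262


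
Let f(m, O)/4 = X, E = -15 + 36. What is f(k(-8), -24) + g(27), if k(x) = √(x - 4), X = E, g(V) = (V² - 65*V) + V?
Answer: -915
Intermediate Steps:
g(V) = V² - 64*V
E = 21
X = 21
k(x) = √(-4 + x)
f(m, O) = 84 (f(m, O) = 4*21 = 84)
f(k(-8), -24) + g(27) = 84 + 27*(-64 + 27) = 84 + 27*(-37) = 84 - 999 = -915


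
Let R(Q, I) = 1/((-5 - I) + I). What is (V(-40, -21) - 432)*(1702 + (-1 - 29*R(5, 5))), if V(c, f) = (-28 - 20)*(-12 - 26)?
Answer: 11879328/5 ≈ 2.3759e+6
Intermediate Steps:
V(c, f) = 1824 (V(c, f) = -48*(-38) = 1824)
R(Q, I) = -1/5 (R(Q, I) = 1/(-5) = -1/5)
(V(-40, -21) - 432)*(1702 + (-1 - 29*R(5, 5))) = (1824 - 432)*(1702 + (-1 - 29*(-1/5))) = 1392*(1702 + (-1 + 29/5)) = 1392*(1702 + 24/5) = 1392*(8534/5) = 11879328/5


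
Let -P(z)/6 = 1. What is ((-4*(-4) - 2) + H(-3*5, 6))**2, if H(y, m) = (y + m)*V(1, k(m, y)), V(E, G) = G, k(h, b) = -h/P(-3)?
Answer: 25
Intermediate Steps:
P(z) = -6 (P(z) = -6*1 = -6)
k(h, b) = h/6 (k(h, b) = -h/(-6) = -h*(-1)/6 = -(-1)*h/6 = h/6)
H(y, m) = m*(m + y)/6 (H(y, m) = (y + m)*(m/6) = (m + y)*(m/6) = m*(m + y)/6)
((-4*(-4) - 2) + H(-3*5, 6))**2 = ((-4*(-4) - 2) + (1/6)*6*(6 - 3*5))**2 = ((16 - 2) + (1/6)*6*(6 - 15))**2 = (14 + (1/6)*6*(-9))**2 = (14 - 9)**2 = 5**2 = 25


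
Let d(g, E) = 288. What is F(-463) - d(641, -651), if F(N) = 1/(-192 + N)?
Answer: -188641/655 ≈ -288.00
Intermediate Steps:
F(-463) - d(641, -651) = 1/(-192 - 463) - 1*288 = 1/(-655) - 288 = -1/655 - 288 = -188641/655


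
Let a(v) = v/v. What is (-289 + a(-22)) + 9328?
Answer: 9040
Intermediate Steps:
a(v) = 1
(-289 + a(-22)) + 9328 = (-289 + 1) + 9328 = -288 + 9328 = 9040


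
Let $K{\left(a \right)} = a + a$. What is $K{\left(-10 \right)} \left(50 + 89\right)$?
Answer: $-2780$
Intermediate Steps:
$K{\left(a \right)} = 2 a$
$K{\left(-10 \right)} \left(50 + 89\right) = 2 \left(-10\right) \left(50 + 89\right) = \left(-20\right) 139 = -2780$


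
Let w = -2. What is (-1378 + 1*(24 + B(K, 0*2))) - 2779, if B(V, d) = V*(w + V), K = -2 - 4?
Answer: -4085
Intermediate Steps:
K = -6
B(V, d) = V*(-2 + V)
(-1378 + 1*(24 + B(K, 0*2))) - 2779 = (-1378 + 1*(24 - 6*(-2 - 6))) - 2779 = (-1378 + 1*(24 - 6*(-8))) - 2779 = (-1378 + 1*(24 + 48)) - 2779 = (-1378 + 1*72) - 2779 = (-1378 + 72) - 2779 = -1306 - 2779 = -4085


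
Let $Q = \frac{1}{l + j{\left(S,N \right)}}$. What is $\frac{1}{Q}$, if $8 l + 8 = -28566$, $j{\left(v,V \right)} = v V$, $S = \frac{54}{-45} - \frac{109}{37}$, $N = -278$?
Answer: $- \frac{1790191}{740} \approx -2419.2$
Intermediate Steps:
$S = - \frac{767}{185}$ ($S = 54 \left(- \frac{1}{45}\right) - \frac{109}{37} = - \frac{6}{5} - \frac{109}{37} = - \frac{767}{185} \approx -4.1459$)
$j{\left(v,V \right)} = V v$
$l = - \frac{14287}{4}$ ($l = -1 + \frac{1}{8} \left(-28566\right) = -1 - \frac{14283}{4} = - \frac{14287}{4} \approx -3571.8$)
$Q = - \frac{740}{1790191}$ ($Q = \frac{1}{- \frac{14287}{4} - - \frac{213226}{185}} = \frac{1}{- \frac{14287}{4} + \frac{213226}{185}} = \frac{1}{- \frac{1790191}{740}} = - \frac{740}{1790191} \approx -0.00041336$)
$\frac{1}{Q} = \frac{1}{- \frac{740}{1790191}} = - \frac{1790191}{740}$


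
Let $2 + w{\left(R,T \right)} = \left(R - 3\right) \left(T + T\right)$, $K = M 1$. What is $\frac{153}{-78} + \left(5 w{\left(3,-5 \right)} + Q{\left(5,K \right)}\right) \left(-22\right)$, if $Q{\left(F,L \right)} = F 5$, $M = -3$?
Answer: $- \frac{8631}{26} \approx -331.96$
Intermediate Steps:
$K = -3$ ($K = \left(-3\right) 1 = -3$)
$Q{\left(F,L \right)} = 5 F$
$w{\left(R,T \right)} = -2 + 2 T \left(-3 + R\right)$ ($w{\left(R,T \right)} = -2 + \left(R - 3\right) \left(T + T\right) = -2 + \left(-3 + R\right) 2 T = -2 + 2 T \left(-3 + R\right)$)
$\frac{153}{-78} + \left(5 w{\left(3,-5 \right)} + Q{\left(5,K \right)}\right) \left(-22\right) = \frac{153}{-78} + \left(5 \left(-2 - -30 + 2 \cdot 3 \left(-5\right)\right) + 5 \cdot 5\right) \left(-22\right) = 153 \left(- \frac{1}{78}\right) + \left(5 \left(-2 + 30 - 30\right) + 25\right) \left(-22\right) = - \frac{51}{26} + \left(5 \left(-2\right) + 25\right) \left(-22\right) = - \frac{51}{26} + \left(-10 + 25\right) \left(-22\right) = - \frac{51}{26} + 15 \left(-22\right) = - \frac{51}{26} - 330 = - \frac{8631}{26}$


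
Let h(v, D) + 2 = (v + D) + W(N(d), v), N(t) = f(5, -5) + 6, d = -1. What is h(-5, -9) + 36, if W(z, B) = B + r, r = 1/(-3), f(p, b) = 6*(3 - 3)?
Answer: 44/3 ≈ 14.667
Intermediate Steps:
f(p, b) = 0 (f(p, b) = 6*0 = 0)
r = -⅓ ≈ -0.33333
N(t) = 6 (N(t) = 0 + 6 = 6)
W(z, B) = -⅓ + B (W(z, B) = B - ⅓ = -⅓ + B)
h(v, D) = -7/3 + D + 2*v (h(v, D) = -2 + ((v + D) + (-⅓ + v)) = -2 + ((D + v) + (-⅓ + v)) = -2 + (-⅓ + D + 2*v) = -7/3 + D + 2*v)
h(-5, -9) + 36 = (-7/3 - 9 + 2*(-5)) + 36 = (-7/3 - 9 - 10) + 36 = -64/3 + 36 = 44/3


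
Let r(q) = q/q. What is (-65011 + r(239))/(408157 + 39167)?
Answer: -10835/74554 ≈ -0.14533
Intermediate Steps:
r(q) = 1
(-65011 + r(239))/(408157 + 39167) = (-65011 + 1)/(408157 + 39167) = -65010/447324 = -65010*1/447324 = -10835/74554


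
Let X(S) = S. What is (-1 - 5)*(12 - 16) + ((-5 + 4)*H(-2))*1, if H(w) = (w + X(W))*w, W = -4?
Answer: 12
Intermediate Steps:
H(w) = w*(-4 + w) (H(w) = (w - 4)*w = (-4 + w)*w = w*(-4 + w))
(-1 - 5)*(12 - 16) + ((-5 + 4)*H(-2))*1 = (-1 - 5)*(12 - 16) + ((-5 + 4)*(-2*(-4 - 2)))*1 = -6*(-4) - (-2)*(-6)*1 = 24 - 1*12*1 = 24 - 12*1 = 24 - 12 = 12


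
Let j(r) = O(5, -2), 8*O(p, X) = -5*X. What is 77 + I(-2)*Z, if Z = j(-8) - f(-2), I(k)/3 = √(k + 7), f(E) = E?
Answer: 77 + 39*√5/4 ≈ 98.802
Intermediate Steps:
O(p, X) = -5*X/8 (O(p, X) = (-5*X)/8 = -5*X/8)
j(r) = 5/4 (j(r) = -5/8*(-2) = 5/4)
I(k) = 3*√(7 + k) (I(k) = 3*√(k + 7) = 3*√(7 + k))
Z = 13/4 (Z = 5/4 - 1*(-2) = 5/4 + 2 = 13/4 ≈ 3.2500)
77 + I(-2)*Z = 77 + (3*√(7 - 2))*(13/4) = 77 + (3*√5)*(13/4) = 77 + 39*√5/4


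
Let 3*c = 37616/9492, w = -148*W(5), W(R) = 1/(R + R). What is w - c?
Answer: -573826/35595 ≈ -16.121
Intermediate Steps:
W(R) = 1/(2*R)
w = -74/5 ≈ -14.800
c = 9404/7119 (c = (37616/9492)/3 = (37616*(1/9492))/3 = (⅓)*(9404/2373) = 9404/7119 ≈ 1.3210)
w - c = -74/5 - 1*9404/7119 = -74/5 - 9404/7119 = -573826/35595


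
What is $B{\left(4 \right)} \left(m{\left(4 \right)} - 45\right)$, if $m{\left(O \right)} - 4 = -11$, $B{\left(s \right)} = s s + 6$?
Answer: $-1144$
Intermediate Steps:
$B{\left(s \right)} = 6 + s^{2}$ ($B{\left(s \right)} = s^{2} + 6 = 6 + s^{2}$)
$m{\left(O \right)} = -7$ ($m{\left(O \right)} = 4 - 11 = -7$)
$B{\left(4 \right)} \left(m{\left(4 \right)} - 45\right) = \left(6 + 4^{2}\right) \left(-7 - 45\right) = \left(6 + 16\right) \left(-52\right) = 22 \left(-52\right) = -1144$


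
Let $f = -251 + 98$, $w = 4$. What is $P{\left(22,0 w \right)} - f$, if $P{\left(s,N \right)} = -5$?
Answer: $148$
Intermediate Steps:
$f = -153$
$P{\left(22,0 w \right)} - f = -5 - -153 = -5 + 153 = 148$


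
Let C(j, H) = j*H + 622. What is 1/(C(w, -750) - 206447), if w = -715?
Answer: 1/330425 ≈ 3.0264e-6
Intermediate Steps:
C(j, H) = 622 + H*j (C(j, H) = H*j + 622 = 622 + H*j)
1/(C(w, -750) - 206447) = 1/((622 - 750*(-715)) - 206447) = 1/((622 + 536250) - 206447) = 1/(536872 - 206447) = 1/330425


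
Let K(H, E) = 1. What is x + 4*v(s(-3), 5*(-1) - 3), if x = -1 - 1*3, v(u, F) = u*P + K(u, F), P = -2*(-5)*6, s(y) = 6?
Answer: 1440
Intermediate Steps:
P = 60 (P = 10*6 = 60)
v(u, F) = 1 + 60*u (v(u, F) = u*60 + 1 = 60*u + 1 = 1 + 60*u)
x = -4 (x = -1 - 3 = -4)
x + 4*v(s(-3), 5*(-1) - 3) = -4 + 4*(1 + 60*6) = -4 + 4*(1 + 360) = -4 + 4*361 = -4 + 1444 = 1440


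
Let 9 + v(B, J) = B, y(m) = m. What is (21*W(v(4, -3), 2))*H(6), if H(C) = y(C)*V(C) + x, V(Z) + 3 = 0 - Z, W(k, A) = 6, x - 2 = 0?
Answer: -6552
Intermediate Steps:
x = 2 (x = 2 + 0 = 2)
v(B, J) = -9 + B
V(Z) = -3 - Z (V(Z) = -3 + (0 - Z) = -3 - Z)
H(C) = 2 + C*(-3 - C) (H(C) = C*(-3 - C) + 2 = 2 + C*(-3 - C))
(21*W(v(4, -3), 2))*H(6) = (21*6)*(2 - 1*6*(3 + 6)) = 126*(2 - 1*6*9) = 126*(2 - 54) = 126*(-52) = -6552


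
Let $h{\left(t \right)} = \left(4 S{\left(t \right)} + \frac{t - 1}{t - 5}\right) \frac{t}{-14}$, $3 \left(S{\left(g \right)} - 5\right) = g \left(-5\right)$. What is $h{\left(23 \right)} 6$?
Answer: $\frac{27347}{21} \approx 1302.2$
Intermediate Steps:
$S{\left(g \right)} = 5 - \frac{5 g}{3}$ ($S{\left(g \right)} = 5 + \frac{g \left(-5\right)}{3} = 5 + \frac{\left(-5\right) g}{3} = 5 - \frac{5 g}{3}$)
$h{\left(t \right)} = - \frac{t \left(20 - \frac{20 t}{3} + \frac{-1 + t}{-5 + t}\right)}{14}$ ($h{\left(t \right)} = \left(4 \left(5 - \frac{5 t}{3}\right) + \frac{t - 1}{t - 5}\right) \frac{t}{-14} = \left(\left(20 - \frac{20 t}{3}\right) + \frac{-1 + t}{-5 + t}\right) t \left(- \frac{1}{14}\right) = \left(\left(20 - \frac{20 t}{3}\right) + \frac{-1 + t}{-5 + t}\right) \left(- \frac{t}{14}\right) = \left(20 - \frac{20 t}{3} + \frac{-1 + t}{-5 + t}\right) \left(- \frac{t}{14}\right) = - \frac{t \left(20 - \frac{20 t}{3} + \frac{-1 + t}{-5 + t}\right)}{14}$)
$h{\left(23 \right)} 6 = \frac{1}{42} \cdot 23 \frac{1}{-5 + 23} \left(303 - 3749 + 20 \cdot 23^{2}\right) 6 = \frac{1}{42} \cdot 23 \cdot \frac{1}{18} \left(303 - 3749 + 20 \cdot 529\right) 6 = \frac{1}{42} \cdot 23 \cdot \frac{1}{18} \left(303 - 3749 + 10580\right) 6 = \frac{1}{42} \cdot 23 \cdot \frac{1}{18} \cdot 7134 \cdot 6 = \frac{27347}{126} \cdot 6 = \frac{27347}{21}$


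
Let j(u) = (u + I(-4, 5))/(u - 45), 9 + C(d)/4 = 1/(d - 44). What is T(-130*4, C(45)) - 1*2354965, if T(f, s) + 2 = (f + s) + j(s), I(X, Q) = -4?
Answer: -181374927/77 ≈ -2.3555e+6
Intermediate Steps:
C(d) = -36 + 4/(-44 + d) (C(d) = -36 + 4/(d - 44) = -36 + 4/(-44 + d))
j(u) = (-4 + u)/(-45 + u) (j(u) = (u - 4)/(u - 45) = (-4 + u)/(-45 + u))
T(f, s) = -2 + f + s + (-4 + s)/(-45 + s) (T(f, s) = -2 + ((f + s) + (-4 + s)/(-45 + s)) = -2 + (f + s + (-4 + s)/(-45 + s)) = -2 + f + s + (-4 + s)/(-45 + s))
T(-130*4, C(45)) - 1*2354965 = (-4 + 4*(397 - 9*45)/(-44 + 45) + (-45 + 4*(397 - 9*45)/(-44 + 45))*(-2 - 130*4 + 4*(397 - 9*45)/(-44 + 45)))/(-45 + 4*(397 - 9*45)/(-44 + 45)) - 1*2354965 = (-4 + 4*(397 - 405)/1 + (-45 + 4*(397 - 405)/1)*(-2 - 520 + 4*(397 - 405)/1))/(-45 + 4*(397 - 405)/1) - 2354965 = (-4 + 4*1*(-8) + (-45 + 4*1*(-8))*(-2 - 520 + 4*1*(-8)))/(-45 + 4*1*(-8)) - 2354965 = (-4 - 32 + (-45 - 32)*(-2 - 520 - 32))/(-45 - 32) - 2354965 = (-4 - 32 - 77*(-554))/(-77) - 2354965 = -(-4 - 32 + 42658)/77 - 2354965 = -1/77*42622 - 2354965 = -42622/77 - 2354965 = -181374927/77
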